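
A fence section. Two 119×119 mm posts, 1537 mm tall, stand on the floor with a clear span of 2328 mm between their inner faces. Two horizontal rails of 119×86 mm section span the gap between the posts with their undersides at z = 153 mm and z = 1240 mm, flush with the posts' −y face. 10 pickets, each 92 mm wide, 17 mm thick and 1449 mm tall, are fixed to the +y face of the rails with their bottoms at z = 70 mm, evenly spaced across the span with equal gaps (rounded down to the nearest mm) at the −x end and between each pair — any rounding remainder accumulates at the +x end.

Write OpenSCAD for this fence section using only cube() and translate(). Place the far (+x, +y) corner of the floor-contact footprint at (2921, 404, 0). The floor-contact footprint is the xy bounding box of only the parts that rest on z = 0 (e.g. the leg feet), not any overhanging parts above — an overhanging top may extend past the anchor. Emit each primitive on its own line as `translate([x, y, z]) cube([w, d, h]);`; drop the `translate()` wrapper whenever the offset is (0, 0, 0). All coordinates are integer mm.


translate([355, 285, 0]) cube([119, 119, 1537]);
translate([2802, 285, 0]) cube([119, 119, 1537]);
translate([474, 285, 153]) cube([2328, 119, 86]);
translate([474, 285, 1240]) cube([2328, 119, 86]);
translate([602, 404, 70]) cube([92, 17, 1449]);
translate([822, 404, 70]) cube([92, 17, 1449]);
translate([1042, 404, 70]) cube([92, 17, 1449]);
translate([1262, 404, 70]) cube([92, 17, 1449]);
translate([1482, 404, 70]) cube([92, 17, 1449]);
translate([1702, 404, 70]) cube([92, 17, 1449]);
translate([1922, 404, 70]) cube([92, 17, 1449]);
translate([2142, 404, 70]) cube([92, 17, 1449]);
translate([2362, 404, 70]) cube([92, 17, 1449]);
translate([2582, 404, 70]) cube([92, 17, 1449]);


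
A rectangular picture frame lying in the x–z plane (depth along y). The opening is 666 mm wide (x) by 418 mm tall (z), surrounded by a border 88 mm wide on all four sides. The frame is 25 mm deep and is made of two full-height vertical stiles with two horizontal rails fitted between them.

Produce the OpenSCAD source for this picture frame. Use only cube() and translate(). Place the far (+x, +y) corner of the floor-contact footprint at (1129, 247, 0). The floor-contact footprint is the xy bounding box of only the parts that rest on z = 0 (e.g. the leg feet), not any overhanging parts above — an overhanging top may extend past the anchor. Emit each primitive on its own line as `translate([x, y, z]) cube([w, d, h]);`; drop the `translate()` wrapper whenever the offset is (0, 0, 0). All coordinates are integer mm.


translate([287, 222, 0]) cube([88, 25, 594]);
translate([1041, 222, 0]) cube([88, 25, 594]);
translate([375, 222, 0]) cube([666, 25, 88]);
translate([375, 222, 506]) cube([666, 25, 88]);


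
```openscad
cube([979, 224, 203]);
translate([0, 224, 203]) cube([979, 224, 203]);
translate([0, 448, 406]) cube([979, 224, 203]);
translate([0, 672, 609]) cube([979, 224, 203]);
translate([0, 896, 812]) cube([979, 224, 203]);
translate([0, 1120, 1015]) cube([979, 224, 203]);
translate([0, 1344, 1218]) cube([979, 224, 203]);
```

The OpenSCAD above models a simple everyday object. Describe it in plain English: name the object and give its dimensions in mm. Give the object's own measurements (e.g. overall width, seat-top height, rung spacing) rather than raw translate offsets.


A straight staircase of 7 solid steps. Each step is 979 mm wide (x), 224 mm deep (y, the going) and 203 mm tall (the rise). The first step rests on the floor; each subsequent step sits one going further in +y and one rise higher in +z, directly behind and above the previous step with no overlap.


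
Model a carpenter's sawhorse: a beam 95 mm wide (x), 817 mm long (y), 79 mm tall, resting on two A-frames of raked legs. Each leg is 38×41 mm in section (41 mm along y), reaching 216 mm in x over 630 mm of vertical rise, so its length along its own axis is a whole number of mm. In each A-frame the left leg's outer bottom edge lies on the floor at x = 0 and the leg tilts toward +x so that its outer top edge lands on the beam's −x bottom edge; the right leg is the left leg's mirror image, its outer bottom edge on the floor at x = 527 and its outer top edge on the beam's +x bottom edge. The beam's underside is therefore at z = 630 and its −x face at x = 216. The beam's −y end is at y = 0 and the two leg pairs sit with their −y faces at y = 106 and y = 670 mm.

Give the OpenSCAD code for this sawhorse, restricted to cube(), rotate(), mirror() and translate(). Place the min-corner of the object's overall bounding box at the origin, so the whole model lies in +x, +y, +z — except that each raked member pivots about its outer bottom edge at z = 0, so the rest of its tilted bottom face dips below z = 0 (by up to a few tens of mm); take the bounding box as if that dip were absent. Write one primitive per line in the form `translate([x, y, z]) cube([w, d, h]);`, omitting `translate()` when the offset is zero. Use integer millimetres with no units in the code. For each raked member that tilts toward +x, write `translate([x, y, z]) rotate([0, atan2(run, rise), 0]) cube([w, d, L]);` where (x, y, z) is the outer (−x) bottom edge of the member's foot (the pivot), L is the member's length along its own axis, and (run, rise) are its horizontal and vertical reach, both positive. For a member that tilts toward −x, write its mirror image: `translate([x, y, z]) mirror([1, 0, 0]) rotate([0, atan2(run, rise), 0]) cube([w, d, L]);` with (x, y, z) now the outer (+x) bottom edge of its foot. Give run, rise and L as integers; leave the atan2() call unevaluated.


// leg length = √(216² + 630²) = 666
// right-leg outer foot x = 2·216 + 95 = 527
// beam min-corner = (216, 0, 630)
translate([216, 0, 630]) cube([95, 817, 79]);
translate([0, 106, 0]) rotate([0, atan2(216, 630), 0]) cube([38, 41, 666]);
translate([527, 106, 0]) mirror([1, 0, 0]) rotate([0, atan2(216, 630), 0]) cube([38, 41, 666]);
translate([0, 670, 0]) rotate([0, atan2(216, 630), 0]) cube([38, 41, 666]);
translate([527, 670, 0]) mirror([1, 0, 0]) rotate([0, atan2(216, 630), 0]) cube([38, 41, 666]);


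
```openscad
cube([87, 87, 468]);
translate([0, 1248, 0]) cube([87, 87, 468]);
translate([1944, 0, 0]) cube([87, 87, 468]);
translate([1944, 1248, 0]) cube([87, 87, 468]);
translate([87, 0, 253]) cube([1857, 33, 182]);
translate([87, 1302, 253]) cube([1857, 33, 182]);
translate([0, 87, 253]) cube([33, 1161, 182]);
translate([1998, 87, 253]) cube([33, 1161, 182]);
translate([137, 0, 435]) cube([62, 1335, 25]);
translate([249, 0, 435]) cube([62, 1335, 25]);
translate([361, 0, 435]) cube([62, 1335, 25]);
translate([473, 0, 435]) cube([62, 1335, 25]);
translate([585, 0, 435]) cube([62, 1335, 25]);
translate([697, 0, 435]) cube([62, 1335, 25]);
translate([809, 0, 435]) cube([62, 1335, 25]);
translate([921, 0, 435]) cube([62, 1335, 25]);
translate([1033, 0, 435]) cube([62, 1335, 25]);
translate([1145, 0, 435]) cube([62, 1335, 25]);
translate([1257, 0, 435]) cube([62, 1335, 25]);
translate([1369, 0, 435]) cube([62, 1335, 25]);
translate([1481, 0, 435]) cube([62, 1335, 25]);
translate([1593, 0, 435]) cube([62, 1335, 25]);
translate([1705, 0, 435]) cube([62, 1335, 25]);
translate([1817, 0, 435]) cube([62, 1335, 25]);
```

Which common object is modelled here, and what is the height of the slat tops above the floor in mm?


A bed frame. The slat-top height is 460 mm.

Four posts, four rails, and a row of slats — a bed frame. Slats sit on the rails at z = 253 + 182 = 435; with slat thickness 25, the top is 460 mm.


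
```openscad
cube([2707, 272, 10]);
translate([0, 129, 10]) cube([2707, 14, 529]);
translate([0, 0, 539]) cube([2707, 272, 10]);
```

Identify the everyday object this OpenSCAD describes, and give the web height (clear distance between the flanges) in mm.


An I-beam. The web height is 529 mm.

Two wide flanges with a thin centred web — an I-beam. Overall 549 mm minus two 10 mm flanges gives a web of 549 − 2·10 = 529 mm.


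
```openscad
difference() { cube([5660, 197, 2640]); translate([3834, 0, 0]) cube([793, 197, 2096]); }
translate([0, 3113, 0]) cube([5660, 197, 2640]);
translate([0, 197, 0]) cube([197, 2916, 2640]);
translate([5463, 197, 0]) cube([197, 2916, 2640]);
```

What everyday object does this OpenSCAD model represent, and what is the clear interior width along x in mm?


A single room. The interior width is 5266 mm.

Four walls enclosing a rectangle with a door in the front wall — a room. Outside width 5660 minus two 197 mm walls gives 5266 mm.


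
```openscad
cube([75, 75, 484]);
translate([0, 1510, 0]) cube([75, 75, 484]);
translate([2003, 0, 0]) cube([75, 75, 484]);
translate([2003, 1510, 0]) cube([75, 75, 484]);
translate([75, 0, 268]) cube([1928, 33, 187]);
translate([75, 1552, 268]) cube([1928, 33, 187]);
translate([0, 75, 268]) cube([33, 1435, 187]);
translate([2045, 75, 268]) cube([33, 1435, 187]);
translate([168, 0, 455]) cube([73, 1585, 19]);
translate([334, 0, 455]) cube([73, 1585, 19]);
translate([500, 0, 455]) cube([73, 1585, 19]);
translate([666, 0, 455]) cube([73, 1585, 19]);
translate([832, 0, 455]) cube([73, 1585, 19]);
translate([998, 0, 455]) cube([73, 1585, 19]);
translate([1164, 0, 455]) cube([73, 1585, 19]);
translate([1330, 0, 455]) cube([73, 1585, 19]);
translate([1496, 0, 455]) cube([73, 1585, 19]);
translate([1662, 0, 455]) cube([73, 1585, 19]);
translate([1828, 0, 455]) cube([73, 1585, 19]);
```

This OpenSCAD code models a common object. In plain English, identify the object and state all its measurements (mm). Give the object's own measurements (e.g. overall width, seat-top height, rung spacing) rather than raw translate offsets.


A bed frame 2078 mm long (x) by 1585 mm wide (y). Four 75×75 mm corner posts, 484 mm tall, at the corners of the footprint. Four rails of 33 mm thickness and 187 mm height run between adjacent posts with their undersides at z = 268 mm, their outer faces flush with the outside of the frame (the two x-running rails run between the posts' inner faces; the two y-running rails run between the posts' inner faces). 11 slats, each 73 mm wide (x) and 19 mm thick, lie across the top of the two x-running rails, running the full 1585 mm width of the frame in y; along x they sit between the end posts with a 93 mm gap after the −x posts and between neighbouring slats, leaving 102 mm before the +x posts.


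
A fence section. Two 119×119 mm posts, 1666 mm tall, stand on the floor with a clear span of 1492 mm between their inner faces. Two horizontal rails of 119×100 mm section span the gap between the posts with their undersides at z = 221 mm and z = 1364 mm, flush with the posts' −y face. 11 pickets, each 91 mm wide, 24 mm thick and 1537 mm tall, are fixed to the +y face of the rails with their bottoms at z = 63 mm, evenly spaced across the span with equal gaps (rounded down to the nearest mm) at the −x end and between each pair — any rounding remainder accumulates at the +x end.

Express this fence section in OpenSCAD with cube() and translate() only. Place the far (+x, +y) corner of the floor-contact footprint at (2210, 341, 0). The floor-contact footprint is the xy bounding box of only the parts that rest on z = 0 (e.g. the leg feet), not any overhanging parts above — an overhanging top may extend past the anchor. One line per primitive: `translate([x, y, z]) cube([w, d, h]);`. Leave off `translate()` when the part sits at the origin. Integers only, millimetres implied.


translate([480, 222, 0]) cube([119, 119, 1666]);
translate([2091, 222, 0]) cube([119, 119, 1666]);
translate([599, 222, 221]) cube([1492, 119, 100]);
translate([599, 222, 1364]) cube([1492, 119, 100]);
translate([639, 341, 63]) cube([91, 24, 1537]);
translate([770, 341, 63]) cube([91, 24, 1537]);
translate([901, 341, 63]) cube([91, 24, 1537]);
translate([1032, 341, 63]) cube([91, 24, 1537]);
translate([1163, 341, 63]) cube([91, 24, 1537]);
translate([1294, 341, 63]) cube([91, 24, 1537]);
translate([1425, 341, 63]) cube([91, 24, 1537]);
translate([1556, 341, 63]) cube([91, 24, 1537]);
translate([1687, 341, 63]) cube([91, 24, 1537]);
translate([1818, 341, 63]) cube([91, 24, 1537]);
translate([1949, 341, 63]) cube([91, 24, 1537]);


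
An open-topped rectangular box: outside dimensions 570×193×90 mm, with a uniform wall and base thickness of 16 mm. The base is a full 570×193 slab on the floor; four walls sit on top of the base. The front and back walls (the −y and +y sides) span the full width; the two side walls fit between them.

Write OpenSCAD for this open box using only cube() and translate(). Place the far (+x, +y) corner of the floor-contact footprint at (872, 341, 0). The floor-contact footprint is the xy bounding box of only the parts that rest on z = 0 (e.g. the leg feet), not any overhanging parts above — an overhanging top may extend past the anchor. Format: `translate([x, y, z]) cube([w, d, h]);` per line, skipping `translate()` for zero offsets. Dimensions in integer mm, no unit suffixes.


translate([302, 148, 0]) cube([570, 193, 16]);
translate([302, 148, 16]) cube([570, 16, 74]);
translate([302, 325, 16]) cube([570, 16, 74]);
translate([302, 164, 16]) cube([16, 161, 74]);
translate([856, 164, 16]) cube([16, 161, 74]);


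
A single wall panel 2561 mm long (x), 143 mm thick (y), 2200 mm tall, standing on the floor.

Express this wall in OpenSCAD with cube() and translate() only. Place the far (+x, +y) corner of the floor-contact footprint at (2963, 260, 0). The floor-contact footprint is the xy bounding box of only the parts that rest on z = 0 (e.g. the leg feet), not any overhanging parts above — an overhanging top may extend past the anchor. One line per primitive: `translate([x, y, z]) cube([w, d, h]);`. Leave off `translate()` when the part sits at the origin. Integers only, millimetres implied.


translate([402, 117, 0]) cube([2561, 143, 2200]);


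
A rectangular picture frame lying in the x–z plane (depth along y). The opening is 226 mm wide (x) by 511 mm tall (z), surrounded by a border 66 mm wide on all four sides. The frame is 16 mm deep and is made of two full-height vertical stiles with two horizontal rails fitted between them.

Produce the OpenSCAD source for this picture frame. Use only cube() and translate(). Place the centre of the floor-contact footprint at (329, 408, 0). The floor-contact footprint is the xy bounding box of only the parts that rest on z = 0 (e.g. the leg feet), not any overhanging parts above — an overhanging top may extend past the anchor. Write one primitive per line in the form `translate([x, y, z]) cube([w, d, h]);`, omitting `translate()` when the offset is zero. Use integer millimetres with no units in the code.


translate([150, 400, 0]) cube([66, 16, 643]);
translate([442, 400, 0]) cube([66, 16, 643]);
translate([216, 400, 0]) cube([226, 16, 66]);
translate([216, 400, 577]) cube([226, 16, 66]);


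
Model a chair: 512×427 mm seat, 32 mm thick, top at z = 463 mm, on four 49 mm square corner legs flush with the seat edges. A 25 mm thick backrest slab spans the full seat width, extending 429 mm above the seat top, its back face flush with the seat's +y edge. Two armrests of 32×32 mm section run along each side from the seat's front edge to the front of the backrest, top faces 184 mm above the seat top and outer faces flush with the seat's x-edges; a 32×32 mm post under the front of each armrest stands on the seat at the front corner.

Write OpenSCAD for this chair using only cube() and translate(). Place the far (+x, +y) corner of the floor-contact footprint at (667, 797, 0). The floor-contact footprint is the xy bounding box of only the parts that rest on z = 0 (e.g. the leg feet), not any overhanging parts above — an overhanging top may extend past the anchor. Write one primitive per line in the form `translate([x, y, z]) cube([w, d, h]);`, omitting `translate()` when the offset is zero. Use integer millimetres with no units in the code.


translate([155, 370, 431]) cube([512, 427, 32]);
translate([155, 370, 0]) cube([49, 49, 431]);
translate([618, 370, 0]) cube([49, 49, 431]);
translate([155, 748, 0]) cube([49, 49, 431]);
translate([618, 748, 0]) cube([49, 49, 431]);
translate([155, 772, 463]) cube([512, 25, 429]);
translate([155, 370, 615]) cube([32, 402, 32]);
translate([635, 370, 615]) cube([32, 402, 32]);
translate([155, 370, 463]) cube([32, 32, 152]);
translate([635, 370, 463]) cube([32, 32, 152]);


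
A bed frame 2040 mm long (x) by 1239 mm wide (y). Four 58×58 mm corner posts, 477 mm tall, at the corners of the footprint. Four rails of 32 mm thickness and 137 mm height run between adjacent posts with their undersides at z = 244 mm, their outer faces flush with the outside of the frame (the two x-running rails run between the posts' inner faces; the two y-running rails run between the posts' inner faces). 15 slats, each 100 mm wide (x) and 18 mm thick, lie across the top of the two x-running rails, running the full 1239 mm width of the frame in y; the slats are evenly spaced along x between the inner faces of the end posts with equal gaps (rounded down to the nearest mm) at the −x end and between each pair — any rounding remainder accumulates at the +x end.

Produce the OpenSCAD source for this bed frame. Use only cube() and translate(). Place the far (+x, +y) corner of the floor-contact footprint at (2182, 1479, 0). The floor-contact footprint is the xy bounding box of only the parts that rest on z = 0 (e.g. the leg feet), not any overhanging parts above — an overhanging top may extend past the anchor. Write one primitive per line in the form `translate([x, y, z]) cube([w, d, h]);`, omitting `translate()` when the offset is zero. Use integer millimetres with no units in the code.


translate([142, 240, 0]) cube([58, 58, 477]);
translate([142, 1421, 0]) cube([58, 58, 477]);
translate([2124, 240, 0]) cube([58, 58, 477]);
translate([2124, 1421, 0]) cube([58, 58, 477]);
translate([200, 240, 244]) cube([1924, 32, 137]);
translate([200, 1447, 244]) cube([1924, 32, 137]);
translate([142, 298, 244]) cube([32, 1123, 137]);
translate([2150, 298, 244]) cube([32, 1123, 137]);
translate([226, 240, 381]) cube([100, 1239, 18]);
translate([352, 240, 381]) cube([100, 1239, 18]);
translate([478, 240, 381]) cube([100, 1239, 18]);
translate([604, 240, 381]) cube([100, 1239, 18]);
translate([730, 240, 381]) cube([100, 1239, 18]);
translate([856, 240, 381]) cube([100, 1239, 18]);
translate([982, 240, 381]) cube([100, 1239, 18]);
translate([1108, 240, 381]) cube([100, 1239, 18]);
translate([1234, 240, 381]) cube([100, 1239, 18]);
translate([1360, 240, 381]) cube([100, 1239, 18]);
translate([1486, 240, 381]) cube([100, 1239, 18]);
translate([1612, 240, 381]) cube([100, 1239, 18]);
translate([1738, 240, 381]) cube([100, 1239, 18]);
translate([1864, 240, 381]) cube([100, 1239, 18]);
translate([1990, 240, 381]) cube([100, 1239, 18]);


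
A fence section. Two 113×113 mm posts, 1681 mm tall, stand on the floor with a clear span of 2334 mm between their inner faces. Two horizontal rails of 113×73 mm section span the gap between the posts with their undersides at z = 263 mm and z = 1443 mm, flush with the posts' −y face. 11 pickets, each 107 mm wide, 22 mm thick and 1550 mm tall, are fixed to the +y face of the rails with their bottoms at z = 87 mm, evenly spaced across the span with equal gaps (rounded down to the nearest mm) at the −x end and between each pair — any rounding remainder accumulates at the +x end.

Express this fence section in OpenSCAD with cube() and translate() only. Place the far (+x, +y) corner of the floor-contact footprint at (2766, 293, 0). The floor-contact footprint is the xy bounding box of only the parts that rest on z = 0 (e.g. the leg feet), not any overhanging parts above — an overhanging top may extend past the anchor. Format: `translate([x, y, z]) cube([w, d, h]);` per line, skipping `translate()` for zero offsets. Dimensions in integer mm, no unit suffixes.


translate([206, 180, 0]) cube([113, 113, 1681]);
translate([2653, 180, 0]) cube([113, 113, 1681]);
translate([319, 180, 263]) cube([2334, 113, 73]);
translate([319, 180, 1443]) cube([2334, 113, 73]);
translate([415, 293, 87]) cube([107, 22, 1550]);
translate([618, 293, 87]) cube([107, 22, 1550]);
translate([821, 293, 87]) cube([107, 22, 1550]);
translate([1024, 293, 87]) cube([107, 22, 1550]);
translate([1227, 293, 87]) cube([107, 22, 1550]);
translate([1430, 293, 87]) cube([107, 22, 1550]);
translate([1633, 293, 87]) cube([107, 22, 1550]);
translate([1836, 293, 87]) cube([107, 22, 1550]);
translate([2039, 293, 87]) cube([107, 22, 1550]);
translate([2242, 293, 87]) cube([107, 22, 1550]);
translate([2445, 293, 87]) cube([107, 22, 1550]);


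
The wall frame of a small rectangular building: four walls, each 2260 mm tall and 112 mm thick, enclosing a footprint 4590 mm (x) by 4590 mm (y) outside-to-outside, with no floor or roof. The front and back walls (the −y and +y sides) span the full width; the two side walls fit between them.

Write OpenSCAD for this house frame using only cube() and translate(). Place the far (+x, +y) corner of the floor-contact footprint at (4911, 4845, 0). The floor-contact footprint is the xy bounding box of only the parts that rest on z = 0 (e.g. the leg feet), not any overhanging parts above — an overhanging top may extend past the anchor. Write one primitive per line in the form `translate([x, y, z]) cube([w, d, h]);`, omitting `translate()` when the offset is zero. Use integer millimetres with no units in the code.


translate([321, 255, 0]) cube([4590, 112, 2260]);
translate([321, 4733, 0]) cube([4590, 112, 2260]);
translate([321, 367, 0]) cube([112, 4366, 2260]);
translate([4799, 367, 0]) cube([112, 4366, 2260]);


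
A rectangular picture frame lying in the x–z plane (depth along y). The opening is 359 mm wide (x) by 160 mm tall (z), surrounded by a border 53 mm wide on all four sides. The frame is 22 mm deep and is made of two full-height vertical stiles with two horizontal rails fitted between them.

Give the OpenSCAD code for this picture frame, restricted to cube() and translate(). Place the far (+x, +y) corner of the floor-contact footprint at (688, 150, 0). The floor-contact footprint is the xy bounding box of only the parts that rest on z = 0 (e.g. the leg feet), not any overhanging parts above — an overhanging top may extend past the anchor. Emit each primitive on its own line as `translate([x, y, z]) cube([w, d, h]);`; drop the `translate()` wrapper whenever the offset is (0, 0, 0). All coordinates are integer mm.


translate([223, 128, 0]) cube([53, 22, 266]);
translate([635, 128, 0]) cube([53, 22, 266]);
translate([276, 128, 0]) cube([359, 22, 53]);
translate([276, 128, 213]) cube([359, 22, 53]);


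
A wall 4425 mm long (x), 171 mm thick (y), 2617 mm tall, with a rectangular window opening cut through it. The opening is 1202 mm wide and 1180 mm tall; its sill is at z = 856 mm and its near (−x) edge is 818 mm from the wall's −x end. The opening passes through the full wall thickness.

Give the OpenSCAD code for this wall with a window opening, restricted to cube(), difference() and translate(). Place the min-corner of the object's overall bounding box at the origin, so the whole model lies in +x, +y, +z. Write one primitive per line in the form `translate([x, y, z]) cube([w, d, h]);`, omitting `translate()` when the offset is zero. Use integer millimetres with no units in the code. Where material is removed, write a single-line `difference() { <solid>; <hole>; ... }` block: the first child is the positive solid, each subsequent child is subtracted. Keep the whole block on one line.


difference() { cube([4425, 171, 2617]); translate([818, 0, 856]) cube([1202, 171, 1180]); }


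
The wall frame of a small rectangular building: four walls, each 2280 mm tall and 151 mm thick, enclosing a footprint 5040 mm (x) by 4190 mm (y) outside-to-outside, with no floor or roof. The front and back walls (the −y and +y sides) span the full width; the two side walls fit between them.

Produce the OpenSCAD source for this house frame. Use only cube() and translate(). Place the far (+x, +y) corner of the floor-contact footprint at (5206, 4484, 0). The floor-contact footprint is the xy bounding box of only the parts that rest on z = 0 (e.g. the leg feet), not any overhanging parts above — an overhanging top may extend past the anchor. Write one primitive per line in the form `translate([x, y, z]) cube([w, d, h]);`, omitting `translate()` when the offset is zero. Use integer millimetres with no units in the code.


translate([166, 294, 0]) cube([5040, 151, 2280]);
translate([166, 4333, 0]) cube([5040, 151, 2280]);
translate([166, 445, 0]) cube([151, 3888, 2280]);
translate([5055, 445, 0]) cube([151, 3888, 2280]);


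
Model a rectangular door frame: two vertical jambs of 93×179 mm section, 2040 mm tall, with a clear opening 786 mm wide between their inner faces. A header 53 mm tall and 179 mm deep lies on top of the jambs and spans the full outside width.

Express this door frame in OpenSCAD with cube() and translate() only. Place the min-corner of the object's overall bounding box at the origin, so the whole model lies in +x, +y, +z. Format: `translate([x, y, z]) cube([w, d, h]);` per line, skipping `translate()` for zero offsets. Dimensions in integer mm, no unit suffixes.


cube([93, 179, 2040]);
translate([879, 0, 0]) cube([93, 179, 2040]);
translate([0, 0, 2040]) cube([972, 179, 53]);


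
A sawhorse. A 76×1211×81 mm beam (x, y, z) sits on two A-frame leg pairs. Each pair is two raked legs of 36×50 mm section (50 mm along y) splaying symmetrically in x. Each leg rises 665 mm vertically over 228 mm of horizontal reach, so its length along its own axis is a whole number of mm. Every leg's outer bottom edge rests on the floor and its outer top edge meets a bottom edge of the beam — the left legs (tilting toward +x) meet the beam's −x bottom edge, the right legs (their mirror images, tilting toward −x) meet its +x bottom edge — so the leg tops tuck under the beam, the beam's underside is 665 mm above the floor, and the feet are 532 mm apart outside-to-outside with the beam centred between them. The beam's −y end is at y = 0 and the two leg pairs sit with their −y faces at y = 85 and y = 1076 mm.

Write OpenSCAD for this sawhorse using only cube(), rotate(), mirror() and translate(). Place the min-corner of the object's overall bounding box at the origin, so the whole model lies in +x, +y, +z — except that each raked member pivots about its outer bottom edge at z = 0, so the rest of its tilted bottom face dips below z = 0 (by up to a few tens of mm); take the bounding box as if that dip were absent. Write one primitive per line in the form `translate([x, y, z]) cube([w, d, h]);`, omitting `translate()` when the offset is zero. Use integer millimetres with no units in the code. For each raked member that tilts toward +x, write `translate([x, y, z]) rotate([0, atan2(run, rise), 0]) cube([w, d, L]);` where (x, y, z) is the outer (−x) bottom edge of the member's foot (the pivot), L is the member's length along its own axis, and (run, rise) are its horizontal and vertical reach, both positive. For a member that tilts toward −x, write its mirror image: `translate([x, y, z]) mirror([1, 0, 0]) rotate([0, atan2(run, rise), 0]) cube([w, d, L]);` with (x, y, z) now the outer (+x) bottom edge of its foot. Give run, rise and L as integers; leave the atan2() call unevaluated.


// leg length = √(228² + 665²) = 703
// right-leg outer foot x = 2·228 + 76 = 532
// beam min-corner = (228, 0, 665)
translate([228, 0, 665]) cube([76, 1211, 81]);
translate([0, 85, 0]) rotate([0, atan2(228, 665), 0]) cube([36, 50, 703]);
translate([532, 85, 0]) mirror([1, 0, 0]) rotate([0, atan2(228, 665), 0]) cube([36, 50, 703]);
translate([0, 1076, 0]) rotate([0, atan2(228, 665), 0]) cube([36, 50, 703]);
translate([532, 1076, 0]) mirror([1, 0, 0]) rotate([0, atan2(228, 665), 0]) cube([36, 50, 703]);


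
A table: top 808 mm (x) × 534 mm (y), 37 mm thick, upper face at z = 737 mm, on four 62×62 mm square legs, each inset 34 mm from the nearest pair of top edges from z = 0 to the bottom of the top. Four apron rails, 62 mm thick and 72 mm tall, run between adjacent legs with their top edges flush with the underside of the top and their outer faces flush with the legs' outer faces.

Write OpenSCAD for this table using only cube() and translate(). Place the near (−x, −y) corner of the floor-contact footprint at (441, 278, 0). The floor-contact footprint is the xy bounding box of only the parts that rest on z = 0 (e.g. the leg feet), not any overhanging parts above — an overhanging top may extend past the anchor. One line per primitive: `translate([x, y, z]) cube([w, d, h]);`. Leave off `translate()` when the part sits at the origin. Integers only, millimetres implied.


translate([407, 244, 700]) cube([808, 534, 37]);
translate([441, 278, 0]) cube([62, 62, 700]);
translate([1119, 278, 0]) cube([62, 62, 700]);
translate([441, 682, 0]) cube([62, 62, 700]);
translate([1119, 682, 0]) cube([62, 62, 700]);
translate([503, 278, 628]) cube([616, 62, 72]);
translate([503, 682, 628]) cube([616, 62, 72]);
translate([441, 340, 628]) cube([62, 342, 72]);
translate([1119, 340, 628]) cube([62, 342, 72]);


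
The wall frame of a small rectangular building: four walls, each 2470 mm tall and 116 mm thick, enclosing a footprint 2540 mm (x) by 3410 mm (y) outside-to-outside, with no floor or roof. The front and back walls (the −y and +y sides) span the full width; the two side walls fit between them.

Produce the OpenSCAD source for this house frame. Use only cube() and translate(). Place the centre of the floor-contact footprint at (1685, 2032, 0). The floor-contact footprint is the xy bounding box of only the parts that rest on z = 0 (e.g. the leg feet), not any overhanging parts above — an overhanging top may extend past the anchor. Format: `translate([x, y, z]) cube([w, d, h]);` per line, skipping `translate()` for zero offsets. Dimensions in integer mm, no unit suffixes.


translate([415, 327, 0]) cube([2540, 116, 2470]);
translate([415, 3621, 0]) cube([2540, 116, 2470]);
translate([415, 443, 0]) cube([116, 3178, 2470]);
translate([2839, 443, 0]) cube([116, 3178, 2470]);


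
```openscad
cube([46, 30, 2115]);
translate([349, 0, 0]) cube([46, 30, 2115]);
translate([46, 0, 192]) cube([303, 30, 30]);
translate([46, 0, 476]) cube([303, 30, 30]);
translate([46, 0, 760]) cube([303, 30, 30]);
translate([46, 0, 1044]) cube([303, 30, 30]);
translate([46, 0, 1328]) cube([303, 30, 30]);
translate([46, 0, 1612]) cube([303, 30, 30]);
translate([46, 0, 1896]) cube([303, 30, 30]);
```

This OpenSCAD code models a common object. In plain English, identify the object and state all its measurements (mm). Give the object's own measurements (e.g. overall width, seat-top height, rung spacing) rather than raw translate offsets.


A straight ladder. Two 46×30 mm vertical rails, 2115 mm tall, stand 395 mm apart (outside-to-outside) with their front faces coplanar on the −y side. 7 rungs, each 30 mm deep and 30 mm tall, span between the inner faces of the rails, front faces flush with the rails. The lowest rung's underside is at z = 192 mm and rungs are spaced 284 mm apart (underside to underside).


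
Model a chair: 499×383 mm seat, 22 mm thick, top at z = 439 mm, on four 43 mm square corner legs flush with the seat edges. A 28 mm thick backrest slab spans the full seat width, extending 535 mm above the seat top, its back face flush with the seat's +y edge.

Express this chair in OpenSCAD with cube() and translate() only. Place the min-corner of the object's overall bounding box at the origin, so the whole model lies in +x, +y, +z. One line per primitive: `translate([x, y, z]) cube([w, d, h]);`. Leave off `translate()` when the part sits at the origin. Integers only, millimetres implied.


// leg_h = 439 - 22 = 417
translate([0, 0, 417]) cube([499, 383, 22]);
cube([43, 43, 417]);
translate([456, 0, 0]) cube([43, 43, 417]);
translate([0, 340, 0]) cube([43, 43, 417]);
translate([456, 340, 0]) cube([43, 43, 417]);
translate([0, 355, 439]) cube([499, 28, 535]);


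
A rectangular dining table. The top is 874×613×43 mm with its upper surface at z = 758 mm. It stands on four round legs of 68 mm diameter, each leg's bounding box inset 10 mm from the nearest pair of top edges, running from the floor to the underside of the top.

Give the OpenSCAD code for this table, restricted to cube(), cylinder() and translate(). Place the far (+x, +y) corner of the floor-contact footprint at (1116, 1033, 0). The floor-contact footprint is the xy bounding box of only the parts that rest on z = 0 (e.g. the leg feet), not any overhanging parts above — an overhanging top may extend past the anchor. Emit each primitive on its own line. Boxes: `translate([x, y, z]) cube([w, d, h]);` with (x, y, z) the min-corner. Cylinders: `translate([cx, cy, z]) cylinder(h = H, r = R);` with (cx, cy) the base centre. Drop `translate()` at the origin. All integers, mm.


translate([252, 430, 715]) cube([874, 613, 43]);
translate([296, 474, 0]) cylinder(h = 715, r = 34);
translate([1082, 474, 0]) cylinder(h = 715, r = 34);
translate([296, 999, 0]) cylinder(h = 715, r = 34);
translate([1082, 999, 0]) cylinder(h = 715, r = 34);


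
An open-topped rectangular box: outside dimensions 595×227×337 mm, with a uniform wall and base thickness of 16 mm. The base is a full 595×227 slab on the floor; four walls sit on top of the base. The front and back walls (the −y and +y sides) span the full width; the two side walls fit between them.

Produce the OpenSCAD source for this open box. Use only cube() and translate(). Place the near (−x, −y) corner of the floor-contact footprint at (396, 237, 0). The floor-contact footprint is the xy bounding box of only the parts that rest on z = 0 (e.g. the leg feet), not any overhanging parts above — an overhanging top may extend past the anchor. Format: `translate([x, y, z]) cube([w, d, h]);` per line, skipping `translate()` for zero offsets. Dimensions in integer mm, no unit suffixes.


translate([396, 237, 0]) cube([595, 227, 16]);
translate([396, 237, 16]) cube([595, 16, 321]);
translate([396, 448, 16]) cube([595, 16, 321]);
translate([396, 253, 16]) cube([16, 195, 321]);
translate([975, 253, 16]) cube([16, 195, 321]);


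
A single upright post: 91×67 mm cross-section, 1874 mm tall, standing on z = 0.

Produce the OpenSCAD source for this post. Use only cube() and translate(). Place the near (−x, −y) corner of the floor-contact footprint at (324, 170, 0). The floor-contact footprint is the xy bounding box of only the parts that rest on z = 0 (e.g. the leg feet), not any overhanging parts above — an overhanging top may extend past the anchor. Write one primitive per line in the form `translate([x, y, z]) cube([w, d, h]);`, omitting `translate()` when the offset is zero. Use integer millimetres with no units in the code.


translate([324, 170, 0]) cube([91, 67, 1874]);


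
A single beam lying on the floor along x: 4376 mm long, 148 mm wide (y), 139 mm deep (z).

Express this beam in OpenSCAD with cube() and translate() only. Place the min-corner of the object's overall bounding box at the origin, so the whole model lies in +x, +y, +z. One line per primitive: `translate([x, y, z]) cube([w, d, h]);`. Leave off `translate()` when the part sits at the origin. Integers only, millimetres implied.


cube([4376, 148, 139]);


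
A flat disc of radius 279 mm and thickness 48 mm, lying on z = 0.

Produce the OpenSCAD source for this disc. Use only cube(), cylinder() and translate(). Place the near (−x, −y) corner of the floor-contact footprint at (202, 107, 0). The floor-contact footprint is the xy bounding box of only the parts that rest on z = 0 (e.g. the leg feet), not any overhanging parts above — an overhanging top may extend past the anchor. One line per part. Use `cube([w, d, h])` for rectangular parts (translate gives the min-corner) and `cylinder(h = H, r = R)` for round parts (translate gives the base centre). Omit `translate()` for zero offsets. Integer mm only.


translate([481, 386, 0]) cylinder(h = 48, r = 279);


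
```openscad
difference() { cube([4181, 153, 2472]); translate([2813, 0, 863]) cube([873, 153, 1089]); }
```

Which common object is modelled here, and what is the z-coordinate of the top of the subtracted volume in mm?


A wall with a window opening. The window head height is 1952 mm.

A wall with a rectangular opening subtracted — a window. Sill at z = 863, opening 1089 mm tall, so the head is at 863 + 1089 = 1952 mm.


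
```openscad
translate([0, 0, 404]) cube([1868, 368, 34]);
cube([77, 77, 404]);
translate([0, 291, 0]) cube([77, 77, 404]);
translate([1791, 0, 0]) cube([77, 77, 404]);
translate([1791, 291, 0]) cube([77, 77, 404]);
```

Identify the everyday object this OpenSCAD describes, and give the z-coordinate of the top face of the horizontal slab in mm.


A bench. The seat-top height is 438 mm.

A long slab on four corner posts — a bench. The slab sits at z = 404 with thickness 34, so the top is 404 + 34 = 438 mm.


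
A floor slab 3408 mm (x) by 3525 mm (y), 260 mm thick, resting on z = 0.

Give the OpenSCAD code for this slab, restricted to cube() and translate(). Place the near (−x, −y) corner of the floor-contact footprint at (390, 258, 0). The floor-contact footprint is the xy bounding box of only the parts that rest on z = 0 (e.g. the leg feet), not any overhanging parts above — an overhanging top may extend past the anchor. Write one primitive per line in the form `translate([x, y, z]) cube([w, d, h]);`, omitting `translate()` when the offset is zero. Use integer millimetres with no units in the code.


translate([390, 258, 0]) cube([3408, 3525, 260]);


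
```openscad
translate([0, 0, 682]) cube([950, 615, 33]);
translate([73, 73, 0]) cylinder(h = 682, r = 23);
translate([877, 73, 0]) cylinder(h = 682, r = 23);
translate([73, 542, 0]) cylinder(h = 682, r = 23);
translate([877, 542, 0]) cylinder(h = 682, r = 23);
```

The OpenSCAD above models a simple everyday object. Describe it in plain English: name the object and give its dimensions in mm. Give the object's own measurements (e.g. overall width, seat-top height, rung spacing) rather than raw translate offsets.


A rectangular dining table. The top is 950×615×33 mm with its upper surface at z = 715 mm. It stands on four round legs of 46 mm diameter, each leg's bounding box inset 50 mm from the nearest pair of top edges, running from the floor to the underside of the top.


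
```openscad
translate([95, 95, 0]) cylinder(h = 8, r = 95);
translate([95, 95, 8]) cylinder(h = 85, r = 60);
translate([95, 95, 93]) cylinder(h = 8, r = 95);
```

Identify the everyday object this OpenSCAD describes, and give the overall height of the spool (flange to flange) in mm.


A spool. The overall height is 101 mm.

Three coaxial cylinders, large–small–large — a spool. Two 8 mm flanges and a 85 mm core give 8 + 85 + 8 = 101 mm.


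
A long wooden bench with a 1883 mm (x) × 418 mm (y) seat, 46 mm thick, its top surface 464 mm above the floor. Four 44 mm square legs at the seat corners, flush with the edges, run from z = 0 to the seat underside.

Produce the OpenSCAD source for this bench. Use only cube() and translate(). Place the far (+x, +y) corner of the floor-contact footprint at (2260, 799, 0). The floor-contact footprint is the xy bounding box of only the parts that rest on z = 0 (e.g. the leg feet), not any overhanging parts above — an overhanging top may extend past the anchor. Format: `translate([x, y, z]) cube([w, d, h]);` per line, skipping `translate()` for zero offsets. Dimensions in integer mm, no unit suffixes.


// leg_h = 464 − 46 = 418
translate([377, 381, 418]) cube([1883, 418, 46]);
translate([377, 381, 0]) cube([44, 44, 418]);
translate([377, 755, 0]) cube([44, 44, 418]);
translate([2216, 381, 0]) cube([44, 44, 418]);
translate([2216, 755, 0]) cube([44, 44, 418]);


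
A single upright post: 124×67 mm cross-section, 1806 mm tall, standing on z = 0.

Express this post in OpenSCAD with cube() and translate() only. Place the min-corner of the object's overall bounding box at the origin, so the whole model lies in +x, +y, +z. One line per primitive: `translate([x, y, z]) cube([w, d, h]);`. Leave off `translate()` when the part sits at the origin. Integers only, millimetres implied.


cube([124, 67, 1806]);
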